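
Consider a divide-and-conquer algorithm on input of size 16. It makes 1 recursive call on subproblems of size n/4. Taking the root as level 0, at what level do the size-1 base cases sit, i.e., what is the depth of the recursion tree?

For divide and conquer with division factor 4:

Problem sizes at each level:
Level 0: 16
Level 1: 4
Level 2: 1

The root is level 0 and the size-1 base case is level 2 (the tree spans levels 0 through 2, i.e. 3 levels counting the root), so the depth is the number of divisions: log_4(16) = 2

The recursion tree depth is log_4(16) = 2. At each level, the problem size is divided by 4, so it takes 2 divisions to reduce to a base case of size 1. The algorithm makes 1 recursive call at each level.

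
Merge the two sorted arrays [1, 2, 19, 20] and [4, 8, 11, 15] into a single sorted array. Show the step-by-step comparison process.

Merging process:

Compare 1 vs 4: take 1 from left. Merged: [1]
Compare 2 vs 4: take 2 from left. Merged: [1, 2]
Compare 19 vs 4: take 4 from right. Merged: [1, 2, 4]
Compare 19 vs 8: take 8 from right. Merged: [1, 2, 4, 8]
Compare 19 vs 11: take 11 from right. Merged: [1, 2, 4, 8, 11]
Compare 19 vs 15: take 15 from right. Merged: [1, 2, 4, 8, 11, 15]
Append remaining from left: [19, 20]. Merged: [1, 2, 4, 8, 11, 15, 19, 20]

Final merged array: [1, 2, 4, 8, 11, 15, 19, 20]
Total comparisons: 6

The merged array is [1, 2, 4, 8, 11, 15, 19, 20], requiring 6 comparisons. The merge step runs in O(n) time where n is the total number of elements.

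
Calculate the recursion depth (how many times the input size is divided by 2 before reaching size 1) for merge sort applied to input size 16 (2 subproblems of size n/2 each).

For divide and conquer with division factor 2:

Problem sizes at each level:
Level 0: 16
Level 1: 8
Level 2: 4
Level 3: 2
Level 4: 1

The root is level 0 and the size-1 base case is level 4 (the tree spans levels 0 through 4, i.e. 5 levels counting the root), so the depth is the number of divisions: log_2(16) = 4

The recursion tree depth is log_2(16) = 4. At each level, the problem size is divided by 2, so it takes 4 divisions to reduce to a base case of size 1. The algorithm makes 2 recursive calls at each level.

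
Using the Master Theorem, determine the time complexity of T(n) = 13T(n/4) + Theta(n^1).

Master Theorem for T(n) = 13T(n/4) + O(n^1):

a = 13, b = 4, c = 1
log_b(a) = log_4(13) = 1.8502

Case 1: c = 1 < log_4(13) = 1.8502
T(n) = O(n^(log_4 13))

For T(n) = 13T(n/4) + O(n^1): log_4(13) = 1.8502. This is Case 1 of the Master Theorem (c < log_b(a), work dominated by leaves), giving O(n^(log_4 13)).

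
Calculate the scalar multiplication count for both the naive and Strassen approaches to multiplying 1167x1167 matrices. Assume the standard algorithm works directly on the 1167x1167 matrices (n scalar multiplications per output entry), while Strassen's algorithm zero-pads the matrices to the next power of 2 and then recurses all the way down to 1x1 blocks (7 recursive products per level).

Matrix multiplication for 1167x1167 matrices:

Strassen's algorithm requires power-of-2 dimensions. Pad 1167x1167 to 2048x2048 (next power of 2).

Standard algorithm: 1167^3 = 1589324463 multiplications
Strassen's algorithm: 7^(log2(2048)) = 7^11 = 1977326743 multiplications
Difference: 1589324463 - 1977326743 = -388002280 (Strassen uses MORE here due to padding overhead — for small or just-over-power-of-2 n, padding can outweigh the per-level savings)

Standard: 1589324463 multiplications (1167^3). Strassen: 1977326743 multiplications (7^11, after padding to 2048x2048). Strassen reduces 8 recursive multiplications to 7 at each level.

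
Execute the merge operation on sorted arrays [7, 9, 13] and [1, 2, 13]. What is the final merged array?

Merging process:

Compare 7 vs 1: take 1 from right. Merged: [1]
Compare 7 vs 2: take 2 from right. Merged: [1, 2]
Compare 7 vs 13: take 7 from left. Merged: [1, 2, 7]
Compare 9 vs 13: take 9 from left. Merged: [1, 2, 7, 9]
Compare 13 vs 13: take 13 from left. Merged: [1, 2, 7, 9, 13]
Append remaining from right: [13]. Merged: [1, 2, 7, 9, 13, 13]

Final merged array: [1, 2, 7, 9, 13, 13]
Total comparisons: 5

The merged array is [1, 2, 7, 9, 13, 13], requiring 5 comparisons. The merge step runs in O(n) time where n is the total number of elements.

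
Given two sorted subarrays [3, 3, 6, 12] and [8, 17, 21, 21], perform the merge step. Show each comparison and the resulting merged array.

Merging process:

Compare 3 vs 8: take 3 from left. Merged: [3]
Compare 3 vs 8: take 3 from left. Merged: [3, 3]
Compare 6 vs 8: take 6 from left. Merged: [3, 3, 6]
Compare 12 vs 8: take 8 from right. Merged: [3, 3, 6, 8]
Compare 12 vs 17: take 12 from left. Merged: [3, 3, 6, 8, 12]
Append remaining from right: [17, 21, 21]. Merged: [3, 3, 6, 8, 12, 17, 21, 21]

Final merged array: [3, 3, 6, 8, 12, 17, 21, 21]
Total comparisons: 5

The merged array is [3, 3, 6, 8, 12, 17, 21, 21], requiring 5 comparisons. The merge step runs in O(n) time where n is the total number of elements.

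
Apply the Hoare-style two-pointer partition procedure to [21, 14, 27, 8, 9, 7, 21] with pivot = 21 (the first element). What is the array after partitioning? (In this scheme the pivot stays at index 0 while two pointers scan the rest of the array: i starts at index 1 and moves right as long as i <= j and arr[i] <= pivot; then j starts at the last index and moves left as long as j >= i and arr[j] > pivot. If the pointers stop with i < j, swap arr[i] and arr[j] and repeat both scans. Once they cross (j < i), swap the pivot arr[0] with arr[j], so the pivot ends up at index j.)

Hoare-style two-pointer partition with pivot = 21:

Initial array: [21, 14, 27, 8, 9, 7, 21]

Pointers start at i = 1, j = 6.
i stops at index 2 (arr[2]=27 > 21), j stops at index 6 (arr[6]=21 <= 21): swap arr[2] and arr[6], array becomes [21, 14, 21, 8, 9, 7, 27]
i ends at 6, j ends at 5: the pointers have crossed (j < i), so scanning stops.

Swap pivot arr[0] with arr[5] to place pivot at position 5: [7, 14, 21, 8, 9, 21, 27]
Pivot position: 5

After partitioning with pivot 21, the array becomes [7, 14, 21, 8, 9, 21, 27]. The pivot is placed at index 5. All elements to the left of the pivot are <= 21, and all elements to the right are > 21.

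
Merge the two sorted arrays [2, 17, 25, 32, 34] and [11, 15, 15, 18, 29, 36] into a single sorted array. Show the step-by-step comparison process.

Merging process:

Compare 2 vs 11: take 2 from left. Merged: [2]
Compare 17 vs 11: take 11 from right. Merged: [2, 11]
Compare 17 vs 15: take 15 from right. Merged: [2, 11, 15]
Compare 17 vs 15: take 15 from right. Merged: [2, 11, 15, 15]
Compare 17 vs 18: take 17 from left. Merged: [2, 11, 15, 15, 17]
Compare 25 vs 18: take 18 from right. Merged: [2, 11, 15, 15, 17, 18]
Compare 25 vs 29: take 25 from left. Merged: [2, 11, 15, 15, 17, 18, 25]
Compare 32 vs 29: take 29 from right. Merged: [2, 11, 15, 15, 17, 18, 25, 29]
Compare 32 vs 36: take 32 from left. Merged: [2, 11, 15, 15, 17, 18, 25, 29, 32]
Compare 34 vs 36: take 34 from left. Merged: [2, 11, 15, 15, 17, 18, 25, 29, 32, 34]
Append remaining from right: [36]. Merged: [2, 11, 15, 15, 17, 18, 25, 29, 32, 34, 36]

Final merged array: [2, 11, 15, 15, 17, 18, 25, 29, 32, 34, 36]
Total comparisons: 10

The merged array is [2, 11, 15, 15, 17, 18, 25, 29, 32, 34, 36], requiring 10 comparisons. The merge step runs in O(n) time where n is the total number of elements.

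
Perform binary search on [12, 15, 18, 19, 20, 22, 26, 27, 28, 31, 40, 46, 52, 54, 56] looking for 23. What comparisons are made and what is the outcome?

Binary search for 23 in [12, 15, 18, 19, 20, 22, 26, 27, 28, 31, 40, 46, 52, 54, 56]:

lo=0, hi=14, mid=7, arr[mid]=27 -> 27 > 23, search left half
lo=0, hi=6, mid=3, arr[mid]=19 -> 19 < 23, search right half
lo=4, hi=6, mid=5, arr[mid]=22 -> 22 < 23, search right half
lo=6, hi=6, mid=6, arr[mid]=26 -> 26 > 23, search left half
lo=6 > hi=5, target 23 not found

Binary search determines that 23 is not in the array after 4 comparisons. The search space was exhausted without finding the target.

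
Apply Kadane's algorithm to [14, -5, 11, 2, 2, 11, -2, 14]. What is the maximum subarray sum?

Using Kadane's algorithm on [14, -5, 11, 2, 2, 11, -2, 14]:

Scanning through the array:
Position 1 (value -5): max_ending_here = 9, max_so_far = 14
Position 2 (value 11): max_ending_here = 20, max_so_far = 20
Position 3 (value 2): max_ending_here = 22, max_so_far = 22
Position 4 (value 2): max_ending_here = 24, max_so_far = 24
Position 5 (value 11): max_ending_here = 35, max_so_far = 35
Position 6 (value -2): max_ending_here = 33, max_so_far = 35
Position 7 (value 14): max_ending_here = 47, max_so_far = 47

Maximum subarray: [14, -5, 11, 2, 2, 11, -2, 14]
Maximum sum: 47

The maximum subarray is [14, -5, 11, 2, 2, 11, -2, 14] with sum 47. This subarray runs from index 0 to index 7.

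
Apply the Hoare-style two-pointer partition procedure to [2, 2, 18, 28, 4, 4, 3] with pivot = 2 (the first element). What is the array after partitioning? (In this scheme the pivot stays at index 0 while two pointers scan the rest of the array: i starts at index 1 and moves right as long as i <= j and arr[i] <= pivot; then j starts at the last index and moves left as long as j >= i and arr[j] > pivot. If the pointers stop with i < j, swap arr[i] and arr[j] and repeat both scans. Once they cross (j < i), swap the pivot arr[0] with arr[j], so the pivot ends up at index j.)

Hoare-style two-pointer partition with pivot = 2:

Initial array: [2, 2, 18, 28, 4, 4, 3]

Pointers start at i = 1, j = 6.
i ends at 2, j ends at 1: the pointers have crossed (j < i), so scanning stops.

Swap pivot arr[0] with arr[1] to place pivot at position 1: [2, 2, 18, 28, 4, 4, 3]
Pivot position: 1

After partitioning with pivot 2, the array becomes [2, 2, 18, 28, 4, 4, 3]. The pivot is placed at index 1. All elements to the left of the pivot are <= 2, and all elements to the right are > 2.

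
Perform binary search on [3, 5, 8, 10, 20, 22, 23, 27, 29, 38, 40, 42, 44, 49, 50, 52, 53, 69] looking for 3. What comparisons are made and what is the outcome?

Binary search for 3 in [3, 5, 8, 10, 20, 22, 23, 27, 29, 38, 40, 42, 44, 49, 50, 52, 53, 69]:

lo=0, hi=17, mid=8, arr[mid]=29 -> 29 > 3, search left half
lo=0, hi=7, mid=3, arr[mid]=10 -> 10 > 3, search left half
lo=0, hi=2, mid=1, arr[mid]=5 -> 5 > 3, search left half
lo=0, hi=0, mid=0, arr[mid]=3 -> Found target at index 0!

Binary search finds 3 at index 0 after 4 comparisons. The search repeatedly halves the search space by comparing with the middle element.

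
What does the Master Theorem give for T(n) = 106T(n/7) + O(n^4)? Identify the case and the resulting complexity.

Master Theorem for T(n) = 106T(n/7) + O(n^4):

a = 106, b = 7, c = 4
log_b(a) = log_7(106) = 2.3965

Case 3: c = 4 > log_7(106) = 2.3965
T(n) = O(n^4) = O(n^4)

For T(n) = 106T(n/7) + O(n^4): log_7(106) = 2.3965. This is Case 3 of the Master Theorem (c > log_b(a), work dominated by root), giving O(n^4).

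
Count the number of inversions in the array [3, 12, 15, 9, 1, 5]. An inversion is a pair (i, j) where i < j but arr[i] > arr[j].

Finding inversions in [3, 12, 15, 9, 1, 5]:

(0, 4): arr[0]=3 > arr[4]=1
(1, 3): arr[1]=12 > arr[3]=9
(1, 4): arr[1]=12 > arr[4]=1
(1, 5): arr[1]=12 > arr[5]=5
(2, 3): arr[2]=15 > arr[3]=9
(2, 4): arr[2]=15 > arr[4]=1
(2, 5): arr[2]=15 > arr[5]=5
(3, 4): arr[3]=9 > arr[4]=1
(3, 5): arr[3]=9 > arr[5]=5

Total inversions: 9

The array has 9 inversion(s): (0,4), (1,3), (1,4), (1,5), (2,3), (2,4), (2,5), (3,4), (3,5). Each pair (i,j) satisfies i < j and arr[i] > arr[j].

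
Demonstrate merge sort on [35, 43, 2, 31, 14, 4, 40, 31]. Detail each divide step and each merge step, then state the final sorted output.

Merge sort trace:

Split: [35, 43, 2, 31, 14, 4, 40, 31] -> [35, 43, 2, 31] and [14, 4, 40, 31]
  Split: [35, 43, 2, 31] -> [35, 43] and [2, 31]
    Split: [35, 43] -> [35] and [43]
    Merge: [35] + [43] -> [35, 43]
    Split: [2, 31] -> [2] and [31]
    Merge: [2] + [31] -> [2, 31]
  Merge: [35, 43] + [2, 31] -> [2, 31, 35, 43]
  Split: [14, 4, 40, 31] -> [14, 4] and [40, 31]
    Split: [14, 4] -> [14] and [4]
    Merge: [14] + [4] -> [4, 14]
    Split: [40, 31] -> [40] and [31]
    Merge: [40] + [31] -> [31, 40]
  Merge: [4, 14] + [31, 40] -> [4, 14, 31, 40]
Merge: [2, 31, 35, 43] + [4, 14, 31, 40] -> [2, 4, 14, 31, 31, 35, 40, 43]

Final sorted array: [2, 4, 14, 31, 31, 35, 40, 43]

The merge sort proceeds by recursively splitting the array and merging sorted halves.
After all merges, the sorted array is [2, 4, 14, 31, 31, 35, 40, 43].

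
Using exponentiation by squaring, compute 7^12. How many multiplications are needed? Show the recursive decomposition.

Computing 7^12 by squaring (build up from 7^1; each line after the first costs one multiplication):

7^1 = 7
7^2 = (7^1)^2 = 7^2 = 49
7^3 = 7 * 7^2 = 7 * 49 = 343
7^6 = (7^3)^2 = 343^2 = 117649
7^12 = (7^6)^2 = 117649^2 = 13841287201

Result: 13841287201
Multiplications needed: 4 (4 lines after 7^1)

7^12 = 13841287201. Using exponentiation by squaring, this requires 4 multiplications. The key idea: if the exponent is even, square the half-power; if odd, multiply by the base once.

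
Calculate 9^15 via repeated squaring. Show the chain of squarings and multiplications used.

Computing 9^15 by squaring (build up from 9^1; each line after the first costs one multiplication):

9^1 = 9
9^2 = (9^1)^2 = 9^2 = 81
9^3 = 9 * 9^2 = 9 * 81 = 729
9^6 = (9^3)^2 = 729^2 = 531441
9^7 = 9 * 9^6 = 9 * 531441 = 4782969
9^14 = (9^7)^2 = 4782969^2 = 22876792454961
9^15 = 9 * 9^14 = 9 * 22876792454961 = 205891132094649

Result: 205891132094649
Multiplications needed: 6 (6 lines after 9^1)

9^15 = 205891132094649. Using exponentiation by squaring, this requires 6 multiplications. The key idea: if the exponent is even, square the half-power; if odd, multiply by the base once.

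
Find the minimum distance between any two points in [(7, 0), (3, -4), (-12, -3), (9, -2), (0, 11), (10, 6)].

Computing all pairwise distances among 6 points:

d((7, 0), (3, -4)) = 5.6569
d((7, 0), (-12, -3)) = 19.2354
d((7, 0), (9, -2)) = 2.8284 <-- minimum
d((7, 0), (0, 11)) = 13.0384
d((7, 0), (10, 6)) = 6.7082
d((3, -4), (-12, -3)) = 15.0333
d((3, -4), (9, -2)) = 6.3246
d((3, -4), (0, 11)) = 15.2971
d((3, -4), (10, 6)) = 12.2066
d((-12, -3), (9, -2)) = 21.0238
d((-12, -3), (0, 11)) = 18.4391
d((-12, -3), (10, 6)) = 23.7697
d((9, -2), (0, 11)) = 15.8114
d((9, -2), (10, 6)) = 8.0623
d((0, 11), (10, 6)) = 11.1803

Closest pair: (7, 0) and (9, -2) with distance 2.8284

The closest pair is (7, 0) and (9, -2) with Euclidean distance 2.8284. For 6 points, brute-force pairwise comparison is shown above. For large n, the divide-and-conquer algorithm (sort by x, recurse on halves, check the dividing strip) achieves O(n log n).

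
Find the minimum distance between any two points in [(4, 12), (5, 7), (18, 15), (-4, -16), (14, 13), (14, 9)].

Computing all pairwise distances among 6 points:

d((4, 12), (5, 7)) = 5.099
d((4, 12), (18, 15)) = 14.3178
d((4, 12), (-4, -16)) = 29.1204
d((4, 12), (14, 13)) = 10.0499
d((4, 12), (14, 9)) = 10.4403
d((5, 7), (18, 15)) = 15.2643
d((5, 7), (-4, -16)) = 24.6982
d((5, 7), (14, 13)) = 10.8167
d((5, 7), (14, 9)) = 9.2195
d((18, 15), (-4, -16)) = 38.0132
d((18, 15), (14, 13)) = 4.4721
d((18, 15), (14, 9)) = 7.2111
d((-4, -16), (14, 13)) = 34.1321
d((-4, -16), (14, 9)) = 30.8058
d((14, 13), (14, 9)) = 4.0 <-- minimum

Closest pair: (14, 13) and (14, 9) with distance 4.0

The closest pair is (14, 13) and (14, 9) with Euclidean distance 4.0. For 6 points, brute-force pairwise comparison is shown above. For large n, the divide-and-conquer algorithm (sort by x, recurse on halves, check the dividing strip) achieves O(n log n).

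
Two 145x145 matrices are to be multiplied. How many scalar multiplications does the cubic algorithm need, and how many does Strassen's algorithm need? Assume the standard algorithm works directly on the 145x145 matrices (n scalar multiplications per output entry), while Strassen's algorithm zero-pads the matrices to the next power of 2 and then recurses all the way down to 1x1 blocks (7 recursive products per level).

Matrix multiplication for 145x145 matrices:

Strassen's algorithm requires power-of-2 dimensions. Pad 145x145 to 256x256 (next power of 2).

Standard algorithm: 145^3 = 3048625 multiplications
Strassen's algorithm: 7^(log2(256)) = 7^8 = 5764801 multiplications
Difference: 3048625 - 5764801 = -2716176 (Strassen uses MORE here due to padding overhead — for small or just-over-power-of-2 n, padding can outweigh the per-level savings)

Standard: 3048625 multiplications (145^3). Strassen: 5764801 multiplications (7^8, after padding to 256x256). Strassen reduces 8 recursive multiplications to 7 at each level.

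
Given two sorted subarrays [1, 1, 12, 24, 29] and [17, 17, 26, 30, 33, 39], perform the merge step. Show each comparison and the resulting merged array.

Merging process:

Compare 1 vs 17: take 1 from left. Merged: [1]
Compare 1 vs 17: take 1 from left. Merged: [1, 1]
Compare 12 vs 17: take 12 from left. Merged: [1, 1, 12]
Compare 24 vs 17: take 17 from right. Merged: [1, 1, 12, 17]
Compare 24 vs 17: take 17 from right. Merged: [1, 1, 12, 17, 17]
Compare 24 vs 26: take 24 from left. Merged: [1, 1, 12, 17, 17, 24]
Compare 29 vs 26: take 26 from right. Merged: [1, 1, 12, 17, 17, 24, 26]
Compare 29 vs 30: take 29 from left. Merged: [1, 1, 12, 17, 17, 24, 26, 29]
Append remaining from right: [30, 33, 39]. Merged: [1, 1, 12, 17, 17, 24, 26, 29, 30, 33, 39]

Final merged array: [1, 1, 12, 17, 17, 24, 26, 29, 30, 33, 39]
Total comparisons: 8

The merged array is [1, 1, 12, 17, 17, 24, 26, 29, 30, 33, 39], requiring 8 comparisons. The merge step runs in O(n) time where n is the total number of elements.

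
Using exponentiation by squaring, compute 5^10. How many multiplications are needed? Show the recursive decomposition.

Computing 5^10 by squaring (build up from 5^1; each line after the first costs one multiplication):

5^1 = 5
5^2 = (5^1)^2 = 5^2 = 25
5^4 = (5^2)^2 = 25^2 = 625
5^5 = 5 * 5^4 = 5 * 625 = 3125
5^10 = (5^5)^2 = 3125^2 = 9765625

Result: 9765625
Multiplications needed: 4 (4 lines after 5^1)

5^10 = 9765625. Using exponentiation by squaring, this requires 4 multiplications. The key idea: if the exponent is even, square the half-power; if odd, multiply by the base once.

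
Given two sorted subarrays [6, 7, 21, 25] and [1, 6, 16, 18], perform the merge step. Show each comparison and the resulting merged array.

Merging process:

Compare 6 vs 1: take 1 from right. Merged: [1]
Compare 6 vs 6: take 6 from left. Merged: [1, 6]
Compare 7 vs 6: take 6 from right. Merged: [1, 6, 6]
Compare 7 vs 16: take 7 from left. Merged: [1, 6, 6, 7]
Compare 21 vs 16: take 16 from right. Merged: [1, 6, 6, 7, 16]
Compare 21 vs 18: take 18 from right. Merged: [1, 6, 6, 7, 16, 18]
Append remaining from left: [21, 25]. Merged: [1, 6, 6, 7, 16, 18, 21, 25]

Final merged array: [1, 6, 6, 7, 16, 18, 21, 25]
Total comparisons: 6

The merged array is [1, 6, 6, 7, 16, 18, 21, 25], requiring 6 comparisons. The merge step runs in O(n) time where n is the total number of elements.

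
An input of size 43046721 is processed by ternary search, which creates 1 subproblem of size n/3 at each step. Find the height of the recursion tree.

For divide and conquer with division factor 3:

Problem sizes at each level:
Level 0: 43046721
Level 1: 14348907
Level 2: 4782969
Level 3: 1594323
Level 4: 531441
Level 5: 177147
Level 6: 59049
Level 7: 19683
Level 8: 6561
Level 9: 2187
Level 10: 729
Level 11: 243
Level 12: 81
Level 13: 27
Level 14: 9
Level 15: 3
Level 16: 1

The root is level 0 and the size-1 base case is level 16 (the tree spans levels 0 through 16, i.e. 17 levels counting the root), so the depth is the number of divisions: log_3(43046721) = 16

The recursion tree depth is log_3(43046721) = 16. At each level, the problem size is divided by 3, so it takes 16 divisions to reduce to a base case of size 1. The algorithm makes 1 recursive call at each level.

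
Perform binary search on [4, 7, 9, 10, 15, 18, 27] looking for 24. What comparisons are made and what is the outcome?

Binary search for 24 in [4, 7, 9, 10, 15, 18, 27]:

lo=0, hi=6, mid=3, arr[mid]=10 -> 10 < 24, search right half
lo=4, hi=6, mid=5, arr[mid]=18 -> 18 < 24, search right half
lo=6, hi=6, mid=6, arr[mid]=27 -> 27 > 24, search left half
lo=6 > hi=5, target 24 not found

Binary search determines that 24 is not in the array after 3 comparisons. The search space was exhausted without finding the target.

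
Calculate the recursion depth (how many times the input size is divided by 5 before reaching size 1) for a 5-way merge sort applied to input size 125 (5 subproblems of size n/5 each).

For divide and conquer with division factor 5:

Problem sizes at each level:
Level 0: 125
Level 1: 25
Level 2: 5
Level 3: 1

The root is level 0 and the size-1 base case is level 3 (the tree spans levels 0 through 3, i.e. 4 levels counting the root), so the depth is the number of divisions: log_5(125) = 3

The recursion tree depth is log_5(125) = 3. At each level, the problem size is divided by 5, so it takes 3 divisions to reduce to a base case of size 1. The algorithm makes 5 recursive calls at each level.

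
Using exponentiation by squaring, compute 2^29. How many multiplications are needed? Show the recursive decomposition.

Computing 2^29 by squaring (build up from 2^1; each line after the first costs one multiplication):

2^1 = 2
2^2 = (2^1)^2 = 2^2 = 4
2^3 = 2 * 2^2 = 2 * 4 = 8
2^6 = (2^3)^2 = 8^2 = 64
2^7 = 2 * 2^6 = 2 * 64 = 128
2^14 = (2^7)^2 = 128^2 = 16384
2^28 = (2^14)^2 = 16384^2 = 268435456
2^29 = 2 * 2^28 = 2 * 268435456 = 536870912

Result: 536870912
Multiplications needed: 7 (7 lines after 2^1)

2^29 = 536870912. Using exponentiation by squaring, this requires 7 multiplications. The key idea: if the exponent is even, square the half-power; if odd, multiply by the base once.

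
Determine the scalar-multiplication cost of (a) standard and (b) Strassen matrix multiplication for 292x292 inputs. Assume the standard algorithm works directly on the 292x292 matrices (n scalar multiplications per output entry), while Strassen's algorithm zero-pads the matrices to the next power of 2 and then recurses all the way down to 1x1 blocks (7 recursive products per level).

Matrix multiplication for 292x292 matrices:

Strassen's algorithm requires power-of-2 dimensions. Pad 292x292 to 512x512 (next power of 2).

Standard algorithm: 292^3 = 24897088 multiplications
Strassen's algorithm: 7^(log2(512)) = 7^9 = 40353607 multiplications
Difference: 24897088 - 40353607 = -15456519 (Strassen uses MORE here due to padding overhead — for small or just-over-power-of-2 n, padding can outweigh the per-level savings)

Standard: 24897088 multiplications (292^3). Strassen: 40353607 multiplications (7^9, after padding to 512x512). Strassen reduces 8 recursive multiplications to 7 at each level.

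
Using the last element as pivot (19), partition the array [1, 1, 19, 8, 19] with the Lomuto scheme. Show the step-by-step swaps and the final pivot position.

Lomuto partition with pivot = 19:

Initial array: [1, 1, 19, 8, 19]

arr[0]=1 <= 19: swap with position 0, array becomes [1, 1, 19, 8, 19]
arr[1]=1 <= 19: swap with position 1, array becomes [1, 1, 19, 8, 19]
arr[2]=19 <= 19: swap with position 2, array becomes [1, 1, 19, 8, 19]
arr[3]=8 <= 19: swap with position 3, array becomes [1, 1, 19, 8, 19]

Place pivot at position 4: [1, 1, 19, 8, 19]
Pivot position: 4

After partitioning with pivot 19, the array becomes [1, 1, 19, 8, 19]. The pivot is placed at index 4. All elements to the left of the pivot are <= 19, and all elements to the right are > 19.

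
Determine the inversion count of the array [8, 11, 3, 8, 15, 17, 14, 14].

Finding inversions in [8, 11, 3, 8, 15, 17, 14, 14]:

(0, 2): arr[0]=8 > arr[2]=3
(1, 2): arr[1]=11 > arr[2]=3
(1, 3): arr[1]=11 > arr[3]=8
(4, 6): arr[4]=15 > arr[6]=14
(4, 7): arr[4]=15 > arr[7]=14
(5, 6): arr[5]=17 > arr[6]=14
(5, 7): arr[5]=17 > arr[7]=14

Total inversions: 7

The array has 7 inversion(s): (0,2), (1,2), (1,3), (4,6), (4,7), (5,6), (5,7). Each pair (i,j) satisfies i < j and arr[i] > arr[j].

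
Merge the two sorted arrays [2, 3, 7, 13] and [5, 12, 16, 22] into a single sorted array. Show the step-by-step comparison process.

Merging process:

Compare 2 vs 5: take 2 from left. Merged: [2]
Compare 3 vs 5: take 3 from left. Merged: [2, 3]
Compare 7 vs 5: take 5 from right. Merged: [2, 3, 5]
Compare 7 vs 12: take 7 from left. Merged: [2, 3, 5, 7]
Compare 13 vs 12: take 12 from right. Merged: [2, 3, 5, 7, 12]
Compare 13 vs 16: take 13 from left. Merged: [2, 3, 5, 7, 12, 13]
Append remaining from right: [16, 22]. Merged: [2, 3, 5, 7, 12, 13, 16, 22]

Final merged array: [2, 3, 5, 7, 12, 13, 16, 22]
Total comparisons: 6

The merged array is [2, 3, 5, 7, 12, 13, 16, 22], requiring 6 comparisons. The merge step runs in O(n) time where n is the total number of elements.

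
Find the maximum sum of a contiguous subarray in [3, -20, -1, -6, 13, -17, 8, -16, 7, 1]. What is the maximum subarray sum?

Using Kadane's algorithm on [3, -20, -1, -6, 13, -17, 8, -16, 7, 1]:

Scanning through the array:
Position 1 (value -20): max_ending_here = -17, max_so_far = 3
Position 2 (value -1): max_ending_here = -1, max_so_far = 3
Position 3 (value -6): max_ending_here = -6, max_so_far = 3
Position 4 (value 13): max_ending_here = 13, max_so_far = 13
Position 5 (value -17): max_ending_here = -4, max_so_far = 13
Position 6 (value 8): max_ending_here = 8, max_so_far = 13
Position 7 (value -16): max_ending_here = -8, max_so_far = 13
Position 8 (value 7): max_ending_here = 7, max_so_far = 13
Position 9 (value 1): max_ending_here = 8, max_so_far = 13

Maximum subarray: [13]
Maximum sum: 13

The maximum subarray is [13] with sum 13. This subarray runs from index 4 to index 4.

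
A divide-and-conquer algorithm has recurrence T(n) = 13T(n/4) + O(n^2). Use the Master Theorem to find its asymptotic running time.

Master Theorem for T(n) = 13T(n/4) + O(n^2):

a = 13, b = 4, c = 2
log_b(a) = log_4(13) = 1.8502

Case 3: c = 2 > log_4(13) = 1.8502
T(n) = O(n^2) = O(n^2)

For T(n) = 13T(n/4) + O(n^2): log_4(13) = 1.8502. This is Case 3 of the Master Theorem (c > log_b(a), work dominated by root), giving O(n^2).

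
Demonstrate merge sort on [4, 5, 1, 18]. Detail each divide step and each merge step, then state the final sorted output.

Merge sort trace:

Split: [4, 5, 1, 18] -> [4, 5] and [1, 18]
  Split: [4, 5] -> [4] and [5]
  Merge: [4] + [5] -> [4, 5]
  Split: [1, 18] -> [1] and [18]
  Merge: [1] + [18] -> [1, 18]
Merge: [4, 5] + [1, 18] -> [1, 4, 5, 18]

Final sorted array: [1, 4, 5, 18]

The merge sort proceeds by recursively splitting the array and merging sorted halves.
After all merges, the sorted array is [1, 4, 5, 18].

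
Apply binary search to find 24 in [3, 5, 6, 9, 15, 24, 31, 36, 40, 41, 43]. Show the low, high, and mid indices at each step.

Binary search for 24 in [3, 5, 6, 9, 15, 24, 31, 36, 40, 41, 43]:

lo=0, hi=10, mid=5, arr[mid]=24 -> Found target at index 5!

Binary search finds 24 at index 5 after 1 comparisons. The search repeatedly halves the search space by comparing with the middle element.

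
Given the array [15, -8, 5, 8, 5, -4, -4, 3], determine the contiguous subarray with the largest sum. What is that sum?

Using Kadane's algorithm on [15, -8, 5, 8, 5, -4, -4, 3]:

Scanning through the array:
Position 1 (value -8): max_ending_here = 7, max_so_far = 15
Position 2 (value 5): max_ending_here = 12, max_so_far = 15
Position 3 (value 8): max_ending_here = 20, max_so_far = 20
Position 4 (value 5): max_ending_here = 25, max_so_far = 25
Position 5 (value -4): max_ending_here = 21, max_so_far = 25
Position 6 (value -4): max_ending_here = 17, max_so_far = 25
Position 7 (value 3): max_ending_here = 20, max_so_far = 25

Maximum subarray: [15, -8, 5, 8, 5]
Maximum sum: 25

The maximum subarray is [15, -8, 5, 8, 5] with sum 25. This subarray runs from index 0 to index 4.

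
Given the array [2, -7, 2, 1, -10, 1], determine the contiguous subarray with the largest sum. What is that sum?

Using Kadane's algorithm on [2, -7, 2, 1, -10, 1]:

Scanning through the array:
Position 1 (value -7): max_ending_here = -5, max_so_far = 2
Position 2 (value 2): max_ending_here = 2, max_so_far = 2
Position 3 (value 1): max_ending_here = 3, max_so_far = 3
Position 4 (value -10): max_ending_here = -7, max_so_far = 3
Position 5 (value 1): max_ending_here = 1, max_so_far = 3

Maximum subarray: [2, 1]
Maximum sum: 3

The maximum subarray is [2, 1] with sum 3. This subarray runs from index 2 to index 3.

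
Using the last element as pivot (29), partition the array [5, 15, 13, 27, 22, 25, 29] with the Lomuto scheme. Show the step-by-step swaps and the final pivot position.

Lomuto partition with pivot = 29:

Initial array: [5, 15, 13, 27, 22, 25, 29]

arr[0]=5 <= 29: swap with position 0, array becomes [5, 15, 13, 27, 22, 25, 29]
arr[1]=15 <= 29: swap with position 1, array becomes [5, 15, 13, 27, 22, 25, 29]
arr[2]=13 <= 29: swap with position 2, array becomes [5, 15, 13, 27, 22, 25, 29]
arr[3]=27 <= 29: swap with position 3, array becomes [5, 15, 13, 27, 22, 25, 29]
arr[4]=22 <= 29: swap with position 4, array becomes [5, 15, 13, 27, 22, 25, 29]
arr[5]=25 <= 29: swap with position 5, array becomes [5, 15, 13, 27, 22, 25, 29]

Place pivot at position 6: [5, 15, 13, 27, 22, 25, 29]
Pivot position: 6

After partitioning with pivot 29, the array becomes [5, 15, 13, 27, 22, 25, 29]. The pivot is placed at index 6. All elements to the left of the pivot are <= 29, and all elements to the right are > 29.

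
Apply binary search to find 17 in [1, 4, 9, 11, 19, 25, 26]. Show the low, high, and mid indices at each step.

Binary search for 17 in [1, 4, 9, 11, 19, 25, 26]:

lo=0, hi=6, mid=3, arr[mid]=11 -> 11 < 17, search right half
lo=4, hi=6, mid=5, arr[mid]=25 -> 25 > 17, search left half
lo=4, hi=4, mid=4, arr[mid]=19 -> 19 > 17, search left half
lo=4 > hi=3, target 17 not found

Binary search determines that 17 is not in the array after 3 comparisons. The search space was exhausted without finding the target.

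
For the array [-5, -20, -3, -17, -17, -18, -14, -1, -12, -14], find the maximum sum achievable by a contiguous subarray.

Using Kadane's algorithm on [-5, -20, -3, -17, -17, -18, -14, -1, -12, -14]:

Scanning through the array:
Position 1 (value -20): max_ending_here = -20, max_so_far = -5
Position 2 (value -3): max_ending_here = -3, max_so_far = -3
Position 3 (value -17): max_ending_here = -17, max_so_far = -3
Position 4 (value -17): max_ending_here = -17, max_so_far = -3
Position 5 (value -18): max_ending_here = -18, max_so_far = -3
Position 6 (value -14): max_ending_here = -14, max_so_far = -3
Position 7 (value -1): max_ending_here = -1, max_so_far = -1
Position 8 (value -12): max_ending_here = -12, max_so_far = -1
Position 9 (value -14): max_ending_here = -14, max_so_far = -1

Maximum subarray: [-1]
Maximum sum: -1

The maximum subarray is [-1] with sum -1. This subarray runs from index 7 to index 7.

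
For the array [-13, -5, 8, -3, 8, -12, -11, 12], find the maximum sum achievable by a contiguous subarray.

Using Kadane's algorithm on [-13, -5, 8, -3, 8, -12, -11, 12]:

Scanning through the array:
Position 1 (value -5): max_ending_here = -5, max_so_far = -5
Position 2 (value 8): max_ending_here = 8, max_so_far = 8
Position 3 (value -3): max_ending_here = 5, max_so_far = 8
Position 4 (value 8): max_ending_here = 13, max_so_far = 13
Position 5 (value -12): max_ending_here = 1, max_so_far = 13
Position 6 (value -11): max_ending_here = -10, max_so_far = 13
Position 7 (value 12): max_ending_here = 12, max_so_far = 13

Maximum subarray: [8, -3, 8]
Maximum sum: 13

The maximum subarray is [8, -3, 8] with sum 13. This subarray runs from index 2 to index 4.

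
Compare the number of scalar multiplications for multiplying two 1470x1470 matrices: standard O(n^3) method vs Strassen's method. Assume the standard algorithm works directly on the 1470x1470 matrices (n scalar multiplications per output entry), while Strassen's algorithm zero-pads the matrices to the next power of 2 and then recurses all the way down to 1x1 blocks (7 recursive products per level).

Matrix multiplication for 1470x1470 matrices:

Strassen's algorithm requires power-of-2 dimensions. Pad 1470x1470 to 2048x2048 (next power of 2).

Standard algorithm: 1470^3 = 3176523000 multiplications
Strassen's algorithm: 7^(log2(2048)) = 7^11 = 1977326743 multiplications
Savings: 3176523000 - 1977326743 = 1199196257 multiplications

Standard: 3176523000 multiplications (1470^3). Strassen: 1977326743 multiplications (7^11, after padding to 2048x2048). Strassen reduces 8 recursive multiplications to 7 at each level.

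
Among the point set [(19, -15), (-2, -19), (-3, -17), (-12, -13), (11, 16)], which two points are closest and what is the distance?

Computing all pairwise distances among 5 points:

d((19, -15), (-2, -19)) = 21.3776
d((19, -15), (-3, -17)) = 22.0907
d((19, -15), (-12, -13)) = 31.0644
d((19, -15), (11, 16)) = 32.0156
d((-2, -19), (-3, -17)) = 2.2361 <-- minimum
d((-2, -19), (-12, -13)) = 11.6619
d((-2, -19), (11, 16)) = 37.3363
d((-3, -17), (-12, -13)) = 9.8489
d((-3, -17), (11, 16)) = 35.8469
d((-12, -13), (11, 16)) = 37.0135

Closest pair: (-2, -19) and (-3, -17) with distance 2.2361

The closest pair is (-2, -19) and (-3, -17) with Euclidean distance 2.2361. For 5 points, brute-force pairwise comparison is shown above. For large n, the divide-and-conquer algorithm (sort by x, recurse on halves, check the dividing strip) achieves O(n log n).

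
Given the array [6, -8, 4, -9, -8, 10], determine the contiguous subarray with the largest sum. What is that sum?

Using Kadane's algorithm on [6, -8, 4, -9, -8, 10]:

Scanning through the array:
Position 1 (value -8): max_ending_here = -2, max_so_far = 6
Position 2 (value 4): max_ending_here = 4, max_so_far = 6
Position 3 (value -9): max_ending_here = -5, max_so_far = 6
Position 4 (value -8): max_ending_here = -8, max_so_far = 6
Position 5 (value 10): max_ending_here = 10, max_so_far = 10

Maximum subarray: [10]
Maximum sum: 10

The maximum subarray is [10] with sum 10. This subarray runs from index 5 to index 5.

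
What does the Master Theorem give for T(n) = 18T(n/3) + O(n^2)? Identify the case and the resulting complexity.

Master Theorem for T(n) = 18T(n/3) + O(n^2):

a = 18, b = 3, c = 2
log_b(a) = log_3(18) = 2.6309

Case 1: c = 2 < log_3(18) = 2.6309
T(n) = O(n^(log_3 18))

For T(n) = 18T(n/3) + O(n^2): log_3(18) = 2.6309. This is Case 1 of the Master Theorem (c < log_b(a), work dominated by leaves), giving O(n^(log_3 18)).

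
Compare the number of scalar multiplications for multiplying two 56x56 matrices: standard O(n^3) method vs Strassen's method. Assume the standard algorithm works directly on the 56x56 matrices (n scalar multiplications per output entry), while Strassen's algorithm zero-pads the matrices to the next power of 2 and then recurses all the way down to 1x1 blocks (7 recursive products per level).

Matrix multiplication for 56x56 matrices:

Strassen's algorithm requires power-of-2 dimensions. Pad 56x56 to 64x64 (next power of 2).

Standard algorithm: 56^3 = 175616 multiplications
Strassen's algorithm: 7^(log2(64)) = 7^6 = 117649 multiplications
Savings: 175616 - 117649 = 57967 multiplications

Standard: 175616 multiplications (56^3). Strassen: 117649 multiplications (7^6, after padding to 64x64). Strassen reduces 8 recursive multiplications to 7 at each level.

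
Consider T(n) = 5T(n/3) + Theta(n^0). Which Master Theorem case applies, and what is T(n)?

Master Theorem for T(n) = 5T(n/3) + O(n^0):

a = 5, b = 3, c = 0
log_b(a) = log_3(5) = 1.4650

Case 1: c = 0 < log_3(5) = 1.4650
T(n) = O(n^(log_3 5))

For T(n) = 5T(n/3) + O(n^0): log_3(5) = 1.4650. This is Case 1 of the Master Theorem (c < log_b(a), work dominated by leaves), giving O(n^(log_3 5)).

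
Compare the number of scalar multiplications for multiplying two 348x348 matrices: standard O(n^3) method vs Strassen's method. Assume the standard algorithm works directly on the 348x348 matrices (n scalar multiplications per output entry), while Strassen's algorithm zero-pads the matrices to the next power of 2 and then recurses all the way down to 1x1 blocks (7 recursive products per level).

Matrix multiplication for 348x348 matrices:

Strassen's algorithm requires power-of-2 dimensions. Pad 348x348 to 512x512 (next power of 2).

Standard algorithm: 348^3 = 42144192 multiplications
Strassen's algorithm: 7^(log2(512)) = 7^9 = 40353607 multiplications
Savings: 42144192 - 40353607 = 1790585 multiplications

Standard: 42144192 multiplications (348^3). Strassen: 40353607 multiplications (7^9, after padding to 512x512). Strassen reduces 8 recursive multiplications to 7 at each level.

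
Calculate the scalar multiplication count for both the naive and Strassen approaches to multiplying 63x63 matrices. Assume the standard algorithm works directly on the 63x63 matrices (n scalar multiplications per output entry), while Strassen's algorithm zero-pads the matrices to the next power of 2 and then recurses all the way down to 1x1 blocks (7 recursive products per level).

Matrix multiplication for 63x63 matrices:

Strassen's algorithm requires power-of-2 dimensions. Pad 63x63 to 64x64 (next power of 2).

Standard algorithm: 63^3 = 250047 multiplications
Strassen's algorithm: 7^(log2(64)) = 7^6 = 117649 multiplications
Savings: 250047 - 117649 = 132398 multiplications

Standard: 250047 multiplications (63^3). Strassen: 117649 multiplications (7^6, after padding to 64x64). Strassen reduces 8 recursive multiplications to 7 at each level.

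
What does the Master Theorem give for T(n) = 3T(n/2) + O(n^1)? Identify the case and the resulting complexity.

Master Theorem for T(n) = 3T(n/2) + O(n^1):

a = 3, b = 2, c = 1
log_b(a) = log_2(3) = 1.5850

Case 1: c = 1 < log_2(3) = 1.5850
T(n) = O(n^(log_2 3))

For T(n) = 3T(n/2) + O(n^1): log_2(3) = 1.5850. This is Case 1 of the Master Theorem (c < log_b(a), work dominated by leaves), giving O(n^(log_2 3)).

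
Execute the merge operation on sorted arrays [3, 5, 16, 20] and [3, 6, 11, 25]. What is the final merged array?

Merging process:

Compare 3 vs 3: take 3 from left. Merged: [3]
Compare 5 vs 3: take 3 from right. Merged: [3, 3]
Compare 5 vs 6: take 5 from left. Merged: [3, 3, 5]
Compare 16 vs 6: take 6 from right. Merged: [3, 3, 5, 6]
Compare 16 vs 11: take 11 from right. Merged: [3, 3, 5, 6, 11]
Compare 16 vs 25: take 16 from left. Merged: [3, 3, 5, 6, 11, 16]
Compare 20 vs 25: take 20 from left. Merged: [3, 3, 5, 6, 11, 16, 20]
Append remaining from right: [25]. Merged: [3, 3, 5, 6, 11, 16, 20, 25]

Final merged array: [3, 3, 5, 6, 11, 16, 20, 25]
Total comparisons: 7

The merged array is [3, 3, 5, 6, 11, 16, 20, 25], requiring 7 comparisons. The merge step runs in O(n) time where n is the total number of elements.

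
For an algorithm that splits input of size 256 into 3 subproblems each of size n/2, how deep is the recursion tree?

For divide and conquer with division factor 2:

Problem sizes at each level:
Level 0: 256
Level 1: 128
Level 2: 64
Level 3: 32
Level 4: 16
Level 5: 8
Level 6: 4
Level 7: 2
Level 8: 1

The root is level 0 and the size-1 base case is level 8 (the tree spans levels 0 through 8, i.e. 9 levels counting the root), so the depth is the number of divisions: log_2(256) = 8

The recursion tree depth is log_2(256) = 8. At each level, the problem size is divided by 2, so it takes 8 divisions to reduce to a base case of size 1. The algorithm makes 3 recursive calls at each level.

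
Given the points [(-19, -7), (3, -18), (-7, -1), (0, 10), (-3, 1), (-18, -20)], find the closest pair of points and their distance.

Computing all pairwise distances among 6 points:

d((-19, -7), (3, -18)) = 24.5967
d((-19, -7), (-7, -1)) = 13.4164
d((-19, -7), (0, 10)) = 25.4951
d((-19, -7), (-3, 1)) = 17.8885
d((-19, -7), (-18, -20)) = 13.0384
d((3, -18), (-7, -1)) = 19.7231
d((3, -18), (0, 10)) = 28.1603
d((3, -18), (-3, 1)) = 19.9249
d((3, -18), (-18, -20)) = 21.095
d((-7, -1), (0, 10)) = 13.0384
d((-7, -1), (-3, 1)) = 4.4721 <-- minimum
d((-7, -1), (-18, -20)) = 21.9545
d((0, 10), (-3, 1)) = 9.4868
d((0, 10), (-18, -20)) = 34.9857
d((-3, 1), (-18, -20)) = 25.807

Closest pair: (-7, -1) and (-3, 1) with distance 4.4721

The closest pair is (-7, -1) and (-3, 1) with Euclidean distance 4.4721. For 6 points, brute-force pairwise comparison is shown above. For large n, the divide-and-conquer algorithm (sort by x, recurse on halves, check the dividing strip) achieves O(n log n).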